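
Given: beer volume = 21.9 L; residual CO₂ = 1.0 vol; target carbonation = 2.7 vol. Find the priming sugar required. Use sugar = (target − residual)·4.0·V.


sugar = (2.7 − 1.0)·4.0·21.9

148.9200 g


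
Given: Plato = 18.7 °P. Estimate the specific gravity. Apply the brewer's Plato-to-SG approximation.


SG = 259/(259 − P)
SG = 259/(259 − 18.7)

1.0778


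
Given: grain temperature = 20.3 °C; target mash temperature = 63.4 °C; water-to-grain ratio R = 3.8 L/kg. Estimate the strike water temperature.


T_strike = (0.41/R)·(T_mash − T_grain) + T_mash
T_strike = (0.41/3.8)·(63.4 − 20.3) + 63.4

68.0503 °C


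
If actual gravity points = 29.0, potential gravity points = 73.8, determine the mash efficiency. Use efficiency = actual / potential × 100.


efficiency = 29.0 / 73.8 × 100

39.2954 %


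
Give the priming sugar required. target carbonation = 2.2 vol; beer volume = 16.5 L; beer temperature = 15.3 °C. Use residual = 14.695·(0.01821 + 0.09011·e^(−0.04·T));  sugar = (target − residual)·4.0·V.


residual = 14.695·(0.01821 + 0.09011·e^(−0.04·15.3)) = 0.9856
sugar = (2.2 − 0.9856)·4.0·16.5

80.1474 g


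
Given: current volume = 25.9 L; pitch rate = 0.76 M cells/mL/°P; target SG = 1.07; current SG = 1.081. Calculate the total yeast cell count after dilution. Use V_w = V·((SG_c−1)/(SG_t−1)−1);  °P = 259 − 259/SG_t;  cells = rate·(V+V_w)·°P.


V_w = 25.9·((1.081−1)/(1.07−1)−1) = 4.0700
V_final = 25.9 + 4.0700 = 29.9700
°P = 259 − 259/1.07 = 16.9439
cells = 0.76·29.9700·16.9439

385.9352 billion cells


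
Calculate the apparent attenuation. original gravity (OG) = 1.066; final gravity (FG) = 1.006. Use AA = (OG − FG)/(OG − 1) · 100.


AA = (1.066 − 1.006)/(1.066 − 1) · 100

90.9091 %


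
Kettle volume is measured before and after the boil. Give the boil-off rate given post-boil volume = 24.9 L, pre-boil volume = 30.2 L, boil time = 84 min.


rate = (V_pre − V_post) / (t_min/60)
rate = (30.2 − 24.9) / (84/60)

3.7857 L/hr


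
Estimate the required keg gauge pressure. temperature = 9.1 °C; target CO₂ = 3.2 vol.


psi = vols/(0.01821 + 0.09011·e^(−0.04·T)) − 14.695
psi = 3.2/(0.01821 + 0.09011·e^(−0.04·9.1)) − 14.695

24.8959 psi


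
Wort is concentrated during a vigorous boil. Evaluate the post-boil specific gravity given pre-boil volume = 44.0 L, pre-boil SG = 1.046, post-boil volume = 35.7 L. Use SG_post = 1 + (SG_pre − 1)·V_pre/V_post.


pts_pre = (1.046 − 1)·1000 = 46.0000
pts_post = 46.0000·44.0/35.7 = 56.6947
SG_post = 1 + 56.6947/1000

1.0567


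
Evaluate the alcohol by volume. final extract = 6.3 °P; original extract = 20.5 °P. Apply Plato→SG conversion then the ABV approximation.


SG = 259/(259 − P);  ABV = (OG − FG)·131.25
OG = 259/(259 − 20.5) = 1.0860
FG = 259/(259 − 6.3) = 1.0249
ABV = (1.0860 − 1.0249)·131.25

8.0093 % ABV


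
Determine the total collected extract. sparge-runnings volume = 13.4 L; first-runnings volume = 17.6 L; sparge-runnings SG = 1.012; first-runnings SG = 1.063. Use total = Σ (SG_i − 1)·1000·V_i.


first = (1.063 − 1)·1000·17.6 = 1108.8000
sparge = (1.012 − 1)·1000·13.4 = 160.8000
total = 1108.8000 + 160.8000

1269.6000 gravity·L


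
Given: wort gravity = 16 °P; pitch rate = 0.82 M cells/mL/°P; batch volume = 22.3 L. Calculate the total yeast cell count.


cells (billions) = rate · V_L · °P
cells = 0.82 · 22.3 · 16

292.5760 billion cells


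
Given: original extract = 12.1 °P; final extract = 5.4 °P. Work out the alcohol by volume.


SG = 259/(259 − P);  ABV = (OG − FG)·131.25
OG = 259/(259 − 12.1) = 1.0490
FG = 259/(259 − 5.4) = 1.0213
ABV = (1.0490 − 1.0213)·131.25

3.6375 % ABV


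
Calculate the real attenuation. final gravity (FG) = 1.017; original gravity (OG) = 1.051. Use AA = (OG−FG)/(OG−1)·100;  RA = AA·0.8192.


AA = (1.051 − 1.017)/(1.051 − 1)·100 = 66.6667
RA = 66.6667·0.8192

54.6133 %


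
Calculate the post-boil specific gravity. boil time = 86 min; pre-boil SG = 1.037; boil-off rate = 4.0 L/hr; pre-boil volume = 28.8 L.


V_post = V_pre − rate·(t/60);  SG_post = 1 + (SG_pre−1)·V_pre/V_post
V_post = 28.8 − 4.0·(86/60) = 23.0667
SG_post = 1 + (1.037 − 1)·28.8/23.0667

1.0462


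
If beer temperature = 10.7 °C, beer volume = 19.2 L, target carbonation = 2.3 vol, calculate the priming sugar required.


residual = 14.695·(0.01821 + 0.09011·e^(−0.04·T));  sugar = (target − residual)·4.0·V
residual = 14.695·(0.01821 + 0.09011·e^(−0.04·10.7)) = 1.1307
sugar = (2.3 − 1.1307)·4.0·19.2

89.8020 g


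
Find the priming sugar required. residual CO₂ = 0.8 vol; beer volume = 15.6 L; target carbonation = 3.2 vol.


sugar = (target − residual)·4.0·V
sugar = (3.2 − 0.8)·4.0·15.6

149.7600 g


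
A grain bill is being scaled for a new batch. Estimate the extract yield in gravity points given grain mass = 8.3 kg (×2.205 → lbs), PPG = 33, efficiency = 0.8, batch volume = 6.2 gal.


points = lbs × PPG × eff / vol
lbs = 8.3 × 2.205 = 18.3015
points = 18.3015 × 33 × 0.8 / 6.2

77.9290 points


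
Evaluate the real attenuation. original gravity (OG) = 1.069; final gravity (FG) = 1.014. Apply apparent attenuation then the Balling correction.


AA = (OG−FG)/(OG−1)·100;  RA = AA·0.8192
AA = (1.069 − 1.014)/(1.069 − 1)·100 = 79.7101
RA = 79.7101·0.8192

65.2986 %


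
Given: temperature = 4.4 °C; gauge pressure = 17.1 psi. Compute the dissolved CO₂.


vols = (P + 14.695)·(0.01821 + 0.09011·e^(−0.04·T))
vols = (17.1 + 14.695)·(0.01821 + 0.09011·e^(−0.04·4.4))

2.9817 volumes


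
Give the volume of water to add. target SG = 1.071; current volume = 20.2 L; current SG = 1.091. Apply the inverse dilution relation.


V_water = V·((SG_curr − 1)/(SG_target − 1) − 1)
V_water = 20.2·((1.091 − 1)/(1.071 − 1) − 1)

5.6901 L


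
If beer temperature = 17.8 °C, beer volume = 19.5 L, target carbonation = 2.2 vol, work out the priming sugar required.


residual = 14.695·(0.01821 + 0.09011·e^(−0.04·T));  sugar = (target − residual)·4.0·V
residual = 14.695·(0.01821 + 0.09011·e^(−0.04·17.8)) = 0.9173
sugar = (2.2 − 0.9173)·4.0·19.5

100.0495 g


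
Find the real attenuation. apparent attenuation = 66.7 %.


RA = AA · 0.8192
RA = 66.7 · 0.8192

54.6406 %


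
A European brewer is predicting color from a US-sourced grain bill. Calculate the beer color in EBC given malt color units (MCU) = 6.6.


SRM = 1.4922·MCU^0.6859;  EBC = SRM·1.97
SRM = 1.4922·6.6^0.6859 = 5.4444
EBC = 5.4444·1.97

10.7255 EBC


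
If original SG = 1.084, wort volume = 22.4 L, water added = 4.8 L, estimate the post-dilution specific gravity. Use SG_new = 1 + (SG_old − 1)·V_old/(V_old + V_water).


pts = (1.084 − 1)·1000·22.4/(22.4 + 4.8) = 69.1765
SG_new = 1 + 69.1765/1000

1.0692


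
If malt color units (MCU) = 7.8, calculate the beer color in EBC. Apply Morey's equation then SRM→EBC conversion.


SRM = 1.4922·MCU^0.6859;  EBC = SRM·1.97
SRM = 1.4922·7.8^0.6859 = 6.1054
EBC = 6.1054·1.97

12.0277 EBC


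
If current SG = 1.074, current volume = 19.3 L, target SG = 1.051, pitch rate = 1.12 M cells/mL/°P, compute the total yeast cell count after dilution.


V_w = V·((SG_c−1)/(SG_t−1)−1);  °P = 259 − 259/SG_t;  cells = rate·(V+V_w)·°P
V_w = 19.3·((1.074−1)/(1.051−1)−1) = 8.7039
V_final = 19.3 + 8.7039 = 28.0039
°P = 259 − 259/1.051 = 12.5680
cells = 1.12·28.0039·12.5680

394.1886 billion cells


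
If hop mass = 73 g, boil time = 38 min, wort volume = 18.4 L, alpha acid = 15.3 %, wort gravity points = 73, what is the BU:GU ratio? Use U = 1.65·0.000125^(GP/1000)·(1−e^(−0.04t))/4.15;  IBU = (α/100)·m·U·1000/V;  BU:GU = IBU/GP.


U = 1.65·0.000125^(73/1000)·(1−e^(−0.04·38))/4.15 = 0.1612
IBU = (15.3/100)·73·0.1612·1000/18.4 = 97.8403
BU:GU = 97.8403/73

1.3403


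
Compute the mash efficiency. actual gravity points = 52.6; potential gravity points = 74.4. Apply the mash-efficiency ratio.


efficiency = actual / potential × 100
efficiency = 52.6 / 74.4 × 100

70.6989 %


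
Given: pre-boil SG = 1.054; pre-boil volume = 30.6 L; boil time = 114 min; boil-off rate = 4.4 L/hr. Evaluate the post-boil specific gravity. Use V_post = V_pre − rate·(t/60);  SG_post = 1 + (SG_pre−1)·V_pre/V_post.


V_post = 30.6 − 4.4·(114/60) = 22.2400
SG_post = 1 + (1.054 − 1)·30.6/22.2400

1.0743


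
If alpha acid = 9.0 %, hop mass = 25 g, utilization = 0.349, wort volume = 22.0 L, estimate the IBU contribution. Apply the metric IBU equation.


IBU = (α/100)·mass·U·1000 / V
IBU = (9.0/100)·25·0.349·1000 / 22.0

35.6932 IBU


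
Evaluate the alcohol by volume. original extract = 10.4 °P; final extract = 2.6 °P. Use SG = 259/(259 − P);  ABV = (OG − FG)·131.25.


OG = 259/(259 − 10.4) = 1.0418
FG = 259/(259 − 2.6) = 1.0101
ABV = (1.0418 − 1.0101)·131.25

4.1598 % ABV


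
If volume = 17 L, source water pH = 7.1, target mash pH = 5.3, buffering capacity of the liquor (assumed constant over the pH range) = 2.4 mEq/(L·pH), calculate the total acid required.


acid = buffering capacity · (pH_source − pH_target) · V
acid = 2.4 · (7.1 − 5.3) · 17

73.4400 mEq


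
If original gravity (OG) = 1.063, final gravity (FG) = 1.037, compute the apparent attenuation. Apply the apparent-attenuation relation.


AA = (OG − FG)/(OG − 1) · 100
AA = (1.063 − 1.037)/(1.063 − 1) · 100

41.2698 %


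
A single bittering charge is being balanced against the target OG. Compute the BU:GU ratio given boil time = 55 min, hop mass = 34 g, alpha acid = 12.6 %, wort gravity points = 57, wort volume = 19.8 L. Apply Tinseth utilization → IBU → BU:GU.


U = 1.65·0.000125^(GP/1000)·(1−e^(−0.04t))/4.15;  IBU = (α/100)·m·U·1000/V;  BU:GU = IBU/GP
U = 1.65·0.000125^(57/1000)·(1−e^(−0.04·55))/4.15 = 0.2118
IBU = (12.6/100)·34·0.2118·1000/19.8 = 45.8292
BU:GU = 45.8292/57

0.8040


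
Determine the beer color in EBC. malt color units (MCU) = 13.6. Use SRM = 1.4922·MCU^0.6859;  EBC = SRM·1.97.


SRM = 1.4922·13.6^0.6859 = 8.9397
EBC = 8.9397·1.97

17.6111 EBC


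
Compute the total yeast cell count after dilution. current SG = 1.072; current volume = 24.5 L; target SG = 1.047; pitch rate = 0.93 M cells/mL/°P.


V_w = V·((SG_c−1)/(SG_t−1)−1);  °P = 259 − 259/SG_t;  cells = rate·(V+V_w)·°P
V_w = 24.5·((1.072−1)/(1.047−1)−1) = 13.0319
V_final = 24.5 + 13.0319 = 37.5319
°P = 259 − 259/1.047 = 11.6266
cells = 0.93·37.5319·11.6266

405.8211 billion cells


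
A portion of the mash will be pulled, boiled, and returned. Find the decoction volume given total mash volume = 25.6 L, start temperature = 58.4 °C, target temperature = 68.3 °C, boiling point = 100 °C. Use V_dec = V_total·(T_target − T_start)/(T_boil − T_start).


V_dec = 25.6·(68.3 − 58.4)/(100 − 58.4)

6.0923 L


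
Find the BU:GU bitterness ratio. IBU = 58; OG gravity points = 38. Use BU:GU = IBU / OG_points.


BU:GU = 58 / 38

1.5263


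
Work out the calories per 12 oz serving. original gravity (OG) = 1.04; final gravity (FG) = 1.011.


ABW = (OG−FG)·131.25·0.79/FG;  °P = 259 − 259/SG (for OG→OE and FG→AE);  RE = 0.1808·OE + 0.8192·AE;  Cal = (6.9·ABW + 4·(RE−0.1))·FG·3.55
ABW = (1.04 − 1.011)·131.25·0.79/1.011 = 2.9742
OE = 259 − 259/1.04 = 9.9615 °P
AE = 259 − 259/1.011 = 2.8180 °P
RE = 0.1808·9.9615 + 0.8192·2.8180 = 4.1096 °P
Cal = (6.9·2.9742 + 4·(4.1096−0.1))·1.011·3.55

131.2169 kcal


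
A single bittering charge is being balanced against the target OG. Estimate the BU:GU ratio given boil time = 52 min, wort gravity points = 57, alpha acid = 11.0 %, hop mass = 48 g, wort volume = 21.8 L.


U = 1.65·0.000125^(GP/1000)·(1−e^(−0.04t))/4.15;  IBU = (α/100)·m·U·1000/V;  BU:GU = IBU/GP
U = 1.65·0.000125^(57/1000)·(1−e^(−0.04·52))/4.15 = 0.2085
IBU = (11.0/100)·48·0.2085·1000/21.8 = 50.4870
BU:GU = 50.4870/57

0.8857


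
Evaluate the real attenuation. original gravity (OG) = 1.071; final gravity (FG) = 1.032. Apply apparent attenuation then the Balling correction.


AA = (OG−FG)/(OG−1)·100;  RA = AA·0.8192
AA = (1.071 − 1.032)/(1.071 − 1)·100 = 54.9296
RA = 54.9296·0.8192

44.9983 %


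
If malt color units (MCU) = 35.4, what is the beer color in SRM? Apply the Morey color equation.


SRM = 1.4922 · MCU^0.6859
SRM = 1.4922 · 35.4^0.6859

17.2301 SRM


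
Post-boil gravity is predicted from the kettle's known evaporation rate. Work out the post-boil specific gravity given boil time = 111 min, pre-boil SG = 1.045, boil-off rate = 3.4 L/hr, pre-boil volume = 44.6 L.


V_post = V_pre − rate·(t/60);  SG_post = 1 + (SG_pre−1)·V_pre/V_post
V_post = 44.6 − 3.4·(111/60) = 38.3100
SG_post = 1 + (1.045 − 1)·44.6/38.3100

1.0524


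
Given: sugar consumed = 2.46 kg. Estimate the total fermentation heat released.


Q = m_sugar · 590 kJ/kg
Q = 2.46 · 590

1451.4000 kJ


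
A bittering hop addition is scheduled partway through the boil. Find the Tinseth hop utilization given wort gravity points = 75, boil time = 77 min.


U = 1.65·0.000125^(GP/1000) · (1 − e^(−0.04·t))/4.15
bigness = 1.65·0.000125^(75/1000) = 0.8409
boil_factor = (1 − e^(−0.04·77))/4.15 = 0.2299
U = 0.8409 · 0.2299

0.1933


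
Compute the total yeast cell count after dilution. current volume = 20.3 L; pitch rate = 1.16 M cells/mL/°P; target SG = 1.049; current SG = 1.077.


V_w = V·((SG_c−1)/(SG_t−1)−1);  °P = 259 − 259/SG_t;  cells = rate·(V+V_w)·°P
V_w = 20.3·((1.077−1)/(1.049−1)−1) = 11.6000
V_final = 20.3 + 11.6000 = 31.9000
°P = 259 − 259/1.049 = 12.0982
cells = 1.16·31.9000·12.0982

447.6814 billion cells


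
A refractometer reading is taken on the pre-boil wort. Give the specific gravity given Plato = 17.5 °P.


SG = 259/(259 − P)
SG = 259/(259 − 17.5)

1.0725


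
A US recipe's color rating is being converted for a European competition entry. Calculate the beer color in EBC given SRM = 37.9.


EBC = SRM · 1.97
EBC = 37.9 · 1.97

74.6630 EBC


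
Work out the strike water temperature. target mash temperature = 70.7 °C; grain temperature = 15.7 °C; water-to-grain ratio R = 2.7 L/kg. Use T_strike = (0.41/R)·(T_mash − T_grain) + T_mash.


T_strike = (0.41/2.7)·(70.7 − 15.7) + 70.7

79.0519 °C


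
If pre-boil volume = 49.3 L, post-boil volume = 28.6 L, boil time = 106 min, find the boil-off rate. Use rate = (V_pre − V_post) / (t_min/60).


rate = (49.3 − 28.6) / (106/60)

11.7170 L/hr


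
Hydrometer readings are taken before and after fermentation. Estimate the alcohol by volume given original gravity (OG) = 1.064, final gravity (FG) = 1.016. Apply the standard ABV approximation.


ABV = (OG − FG) · 131.25
ABV = (1.064 − 1.016) · 131.25

6.3000 % ABV


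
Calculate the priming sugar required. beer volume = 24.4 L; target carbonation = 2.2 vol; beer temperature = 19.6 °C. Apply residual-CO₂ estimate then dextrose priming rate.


residual = 14.695·(0.01821 + 0.09011·e^(−0.04·T));  sugar = (target − residual)·4.0·V
residual = 14.695·(0.01821 + 0.09011·e^(−0.04·19.6)) = 0.8722
sugar = (2.2 − 0.8722)·4.0·24.4

129.5954 g


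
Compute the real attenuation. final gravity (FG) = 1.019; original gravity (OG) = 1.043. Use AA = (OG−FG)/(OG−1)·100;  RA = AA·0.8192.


AA = (1.043 − 1.019)/(1.043 − 1)·100 = 55.8140
RA = 55.8140·0.8192

45.7228 %


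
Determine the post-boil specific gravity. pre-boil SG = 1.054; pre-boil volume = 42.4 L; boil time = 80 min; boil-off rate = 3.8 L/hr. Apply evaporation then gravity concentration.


V_post = V_pre − rate·(t/60);  SG_post = 1 + (SG_pre−1)·V_pre/V_post
V_post = 42.4 − 3.8·(80/60) = 37.3333
SG_post = 1 + (1.054 − 1)·42.4/37.3333

1.0613


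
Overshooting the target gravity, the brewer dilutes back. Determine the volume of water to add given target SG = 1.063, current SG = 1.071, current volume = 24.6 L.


V_water = V·((SG_curr − 1)/(SG_target − 1) − 1)
V_water = 24.6·((1.071 − 1)/(1.063 − 1) − 1)

3.1238 L


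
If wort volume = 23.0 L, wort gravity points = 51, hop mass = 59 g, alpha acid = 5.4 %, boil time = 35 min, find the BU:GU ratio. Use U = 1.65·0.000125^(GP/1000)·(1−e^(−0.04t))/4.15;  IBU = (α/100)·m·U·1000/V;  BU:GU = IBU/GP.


U = 1.65·0.000125^(51/1000)·(1−e^(−0.04·35))/4.15 = 0.1894
IBU = (5.4/100)·59·0.1894·1000/23.0 = 26.2376
BU:GU = 26.2376/51

0.5145


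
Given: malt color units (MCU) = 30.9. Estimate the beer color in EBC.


SRM = 1.4922·MCU^0.6859;  EBC = SRM·1.97
SRM = 1.4922·30.9^0.6859 = 15.6960
EBC = 15.6960·1.97

30.9212 EBC


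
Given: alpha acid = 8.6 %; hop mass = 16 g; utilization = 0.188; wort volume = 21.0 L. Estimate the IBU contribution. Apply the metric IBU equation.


IBU = (α/100)·mass·U·1000 / V
IBU = (8.6/100)·16·0.188·1000 / 21.0

12.3185 IBU


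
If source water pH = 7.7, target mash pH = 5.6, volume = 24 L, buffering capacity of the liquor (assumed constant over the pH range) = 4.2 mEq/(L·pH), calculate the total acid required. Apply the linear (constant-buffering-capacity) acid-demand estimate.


acid = buffering capacity · (pH_source − pH_target) · V
acid = 4.2 · (7.7 − 5.6) · 24

211.6800 mEq


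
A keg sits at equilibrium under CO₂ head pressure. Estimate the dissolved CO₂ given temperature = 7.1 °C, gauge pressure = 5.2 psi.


vols = (P + 14.695)·(0.01821 + 0.09011·e^(−0.04·T))
vols = (5.2 + 14.695)·(0.01821 + 0.09011·e^(−0.04·7.1))

1.7118 volumes


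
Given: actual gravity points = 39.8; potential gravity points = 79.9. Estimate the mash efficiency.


efficiency = actual / potential × 100
efficiency = 39.8 / 79.9 × 100

49.8123 %


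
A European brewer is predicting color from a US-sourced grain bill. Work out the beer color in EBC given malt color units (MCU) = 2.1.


SRM = 1.4922·MCU^0.6859;  EBC = SRM·1.97
SRM = 1.4922·2.1^0.6859 = 2.4822
EBC = 2.4822·1.97

4.8899 EBC


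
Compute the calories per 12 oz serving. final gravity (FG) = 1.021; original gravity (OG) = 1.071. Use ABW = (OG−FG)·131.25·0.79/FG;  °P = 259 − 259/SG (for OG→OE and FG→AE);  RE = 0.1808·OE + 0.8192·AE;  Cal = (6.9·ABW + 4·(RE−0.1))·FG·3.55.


ABW = (1.071 − 1.021)·131.25·0.79/1.021 = 5.0777
OE = 259 − 259/1.071 = 17.1699 °P
AE = 259 − 259/1.021 = 5.3271 °P
RE = 0.1808·17.1699 + 0.8192·5.3271 = 7.4683 °P
Cal = (6.9·5.0777 + 4·(7.4683−0.1))·1.021·3.55

233.8185 kcal


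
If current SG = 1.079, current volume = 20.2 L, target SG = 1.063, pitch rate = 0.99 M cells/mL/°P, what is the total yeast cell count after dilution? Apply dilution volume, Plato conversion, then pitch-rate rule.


V_w = V·((SG_c−1)/(SG_t−1)−1);  °P = 259 − 259/SG_t;  cells = rate·(V+V_w)·°P
V_w = 20.2·((1.079−1)/(1.063−1)−1) = 5.1302
V_final = 20.2 + 5.1302 = 25.3302
°P = 259 − 259/1.063 = 15.3500
cells = 0.99·25.3302·15.3500

384.9286 billion cells


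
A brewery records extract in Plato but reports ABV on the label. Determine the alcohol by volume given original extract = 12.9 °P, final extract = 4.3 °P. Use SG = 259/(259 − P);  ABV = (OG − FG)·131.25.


OG = 259/(259 − 12.9) = 1.0524
FG = 259/(259 − 4.3) = 1.0169
ABV = (1.0524 − 1.0169)·131.25

4.6640 % ABV


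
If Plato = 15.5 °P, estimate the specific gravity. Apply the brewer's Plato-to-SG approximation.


SG = 259/(259 − P)
SG = 259/(259 − 15.5)

1.0637


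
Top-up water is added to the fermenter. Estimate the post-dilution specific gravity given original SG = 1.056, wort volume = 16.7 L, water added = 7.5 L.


SG_new = 1 + (SG_old − 1)·V_old/(V_old + V_water)
pts = (1.056 − 1)·1000·16.7/(16.7 + 7.5) = 38.6446
SG_new = 1 + 38.6446/1000

1.0386


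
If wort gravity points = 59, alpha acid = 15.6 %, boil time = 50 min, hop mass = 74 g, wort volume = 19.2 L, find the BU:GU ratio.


U = 1.65·0.000125^(GP/1000)·(1−e^(−0.04t))/4.15;  IBU = (α/100)·m·U·1000/V;  BU:GU = IBU/GP
U = 1.65·0.000125^(59/1000)·(1−e^(−0.04·50))/4.15 = 0.2023
IBU = (15.6/100)·74·0.2023·1000/19.2 = 121.6344
BU:GU = 121.6344/59

2.0616


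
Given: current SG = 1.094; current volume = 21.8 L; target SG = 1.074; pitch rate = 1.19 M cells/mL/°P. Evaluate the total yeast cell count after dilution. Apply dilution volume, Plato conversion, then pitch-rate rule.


V_w = V·((SG_c−1)/(SG_t−1)−1);  °P = 259 − 259/SG_t;  cells = rate·(V+V_w)·°P
V_w = 21.8·((1.094−1)/(1.074−1)−1) = 5.8919
V_final = 21.8 + 5.8919 = 27.6919
°P = 259 − 259/1.074 = 17.8454
cells = 1.19·27.6919·17.8454

588.0670 billion cells


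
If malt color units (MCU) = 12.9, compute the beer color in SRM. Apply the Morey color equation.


SRM = 1.4922 · MCU^0.6859
SRM = 1.4922 · 12.9^0.6859

8.6215 SRM


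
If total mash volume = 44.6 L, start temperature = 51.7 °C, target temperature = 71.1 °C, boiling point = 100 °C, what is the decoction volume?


V_dec = V_total·(T_target − T_start)/(T_boil − T_start)
V_dec = 44.6·(71.1 − 51.7)/(100 − 51.7)

17.9139 L


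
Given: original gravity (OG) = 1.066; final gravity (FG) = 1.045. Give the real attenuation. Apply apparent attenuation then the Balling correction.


AA = (OG−FG)/(OG−1)·100;  RA = AA·0.8192
AA = (1.066 − 1.045)/(1.066 − 1)·100 = 31.8182
RA = 31.8182·0.8192

26.0655 %


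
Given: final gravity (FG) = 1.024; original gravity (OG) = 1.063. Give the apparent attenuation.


AA = (OG − FG)/(OG − 1) · 100
AA = (1.063 − 1.024)/(1.063 − 1) · 100

61.9048 %


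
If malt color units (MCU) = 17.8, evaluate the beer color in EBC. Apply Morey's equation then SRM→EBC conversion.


SRM = 1.4922·MCU^0.6859;  EBC = SRM·1.97
SRM = 1.4922·17.8^0.6859 = 10.7520
EBC = 10.7520·1.97

21.1815 EBC


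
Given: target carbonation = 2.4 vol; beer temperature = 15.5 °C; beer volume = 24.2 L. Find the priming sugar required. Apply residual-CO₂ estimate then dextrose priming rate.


residual = 14.695·(0.01821 + 0.09011·e^(−0.04·T));  sugar = (target − residual)·4.0·V
residual = 14.695·(0.01821 + 0.09011·e^(−0.04·15.5)) = 0.9799
sugar = (2.4 − 0.9799)·4.0·24.2

137.4634 g


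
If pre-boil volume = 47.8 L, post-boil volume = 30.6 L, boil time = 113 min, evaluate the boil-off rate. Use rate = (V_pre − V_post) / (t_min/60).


rate = (47.8 − 30.6) / (113/60)

9.1327 L/hr


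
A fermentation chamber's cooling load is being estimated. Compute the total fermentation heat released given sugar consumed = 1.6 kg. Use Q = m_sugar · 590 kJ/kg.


Q = 1.6 · 590

944.0000 kJ


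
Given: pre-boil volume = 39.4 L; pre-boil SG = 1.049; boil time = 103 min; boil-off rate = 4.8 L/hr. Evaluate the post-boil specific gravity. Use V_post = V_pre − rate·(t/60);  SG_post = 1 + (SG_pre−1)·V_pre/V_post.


V_post = 39.4 − 4.8·(103/60) = 31.1600
SG_post = 1 + (1.049 − 1)·39.4/31.1600

1.0620


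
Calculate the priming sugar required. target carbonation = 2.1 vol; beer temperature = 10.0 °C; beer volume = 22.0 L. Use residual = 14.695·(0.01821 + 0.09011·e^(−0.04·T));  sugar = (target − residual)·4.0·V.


residual = 14.695·(0.01821 + 0.09011·e^(−0.04·10.0)) = 1.1552
sugar = (2.1 − 1.1552)·4.0·22.0

83.1414 g


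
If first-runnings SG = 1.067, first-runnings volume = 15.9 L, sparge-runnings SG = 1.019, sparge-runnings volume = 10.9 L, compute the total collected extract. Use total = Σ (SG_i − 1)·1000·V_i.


first = (1.067 − 1)·1000·15.9 = 1065.3000
sparge = (1.019 − 1)·1000·10.9 = 207.1000
total = 1065.3000 + 207.1000

1272.4000 gravity·L


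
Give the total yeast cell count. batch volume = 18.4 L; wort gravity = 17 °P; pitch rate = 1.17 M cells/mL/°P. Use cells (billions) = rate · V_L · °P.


cells = 1.17 · 18.4 · 17

365.9760 billion cells


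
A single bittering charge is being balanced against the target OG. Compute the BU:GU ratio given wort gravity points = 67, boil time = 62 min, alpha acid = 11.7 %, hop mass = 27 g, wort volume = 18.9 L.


U = 1.65·0.000125^(GP/1000)·(1−e^(−0.04t))/4.15;  IBU = (α/100)·m·U·1000/V;  BU:GU = IBU/GP
U = 1.65·0.000125^(67/1000)·(1−e^(−0.04·62))/4.15 = 0.1995
IBU = (11.7/100)·27·0.1995·1000/18.9 = 33.3452
BU:GU = 33.3452/67

0.4977


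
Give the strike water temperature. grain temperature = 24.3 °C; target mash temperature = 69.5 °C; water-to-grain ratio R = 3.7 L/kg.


T_strike = (0.41/R)·(T_mash − T_grain) + T_mash
T_strike = (0.41/3.7)·(69.5 − 24.3) + 69.5

74.5086 °C


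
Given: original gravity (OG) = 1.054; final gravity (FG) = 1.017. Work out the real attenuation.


AA = (OG−FG)/(OG−1)·100;  RA = AA·0.8192
AA = (1.054 − 1.017)/(1.054 − 1)·100 = 68.5185
RA = 68.5185·0.8192

56.1304 %


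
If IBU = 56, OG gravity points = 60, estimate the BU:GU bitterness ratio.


BU:GU = IBU / OG_points
BU:GU = 56 / 60

0.9333


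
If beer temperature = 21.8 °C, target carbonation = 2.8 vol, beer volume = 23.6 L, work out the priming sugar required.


residual = 14.695·(0.01821 + 0.09011·e^(−0.04·T));  sugar = (target − residual)·4.0·V
residual = 14.695·(0.01821 + 0.09011·e^(−0.04·21.8)) = 0.8212
sugar = (2.8 − 0.8212)·4.0·23.6

186.7941 g


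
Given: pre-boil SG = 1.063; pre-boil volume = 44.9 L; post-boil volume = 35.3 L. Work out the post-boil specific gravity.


SG_post = 1 + (SG_pre − 1)·V_pre/V_post
pts_pre = (1.063 − 1)·1000 = 63.0000
pts_post = 63.0000·44.9/35.3 = 80.1331
SG_post = 1 + 80.1331/1000

1.0801


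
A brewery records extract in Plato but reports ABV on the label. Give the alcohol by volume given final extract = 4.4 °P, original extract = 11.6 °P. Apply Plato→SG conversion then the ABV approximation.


SG = 259/(259 − P);  ABV = (OG − FG)·131.25
OG = 259/(259 − 11.6) = 1.0469
FG = 259/(259 − 4.4) = 1.0173
ABV = (1.0469 − 1.0173)·131.25

3.8857 % ABV


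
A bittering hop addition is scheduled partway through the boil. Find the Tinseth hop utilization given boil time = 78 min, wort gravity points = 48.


U = 1.65·0.000125^(GP/1000) · (1 − e^(−0.04·t))/4.15
bigness = 1.65·0.000125^(48/1000) = 1.0719
boil_factor = (1 − e^(−0.04·78))/4.15 = 0.2303
U = 1.0719 · 0.2303

0.2469


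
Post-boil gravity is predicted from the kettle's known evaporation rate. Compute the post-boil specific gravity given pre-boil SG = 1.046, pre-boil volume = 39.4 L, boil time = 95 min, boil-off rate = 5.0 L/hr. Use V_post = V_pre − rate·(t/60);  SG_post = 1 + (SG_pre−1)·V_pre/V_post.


V_post = 39.4 − 5.0·(95/60) = 31.4833
SG_post = 1 + (1.046 − 1)·39.4/31.4833

1.0576


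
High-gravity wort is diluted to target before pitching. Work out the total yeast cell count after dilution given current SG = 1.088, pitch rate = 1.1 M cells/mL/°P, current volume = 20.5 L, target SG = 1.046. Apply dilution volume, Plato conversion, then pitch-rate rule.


V_w = V·((SG_c−1)/(SG_t−1)−1);  °P = 259 − 259/SG_t;  cells = rate·(V+V_w)·°P
V_w = 20.5·((1.088−1)/(1.046−1)−1) = 18.7174
V_final = 20.5 + 18.7174 = 39.2174
°P = 259 − 259/1.046 = 11.3901
cells = 1.1·39.2174·11.3901

491.3572 billion cells


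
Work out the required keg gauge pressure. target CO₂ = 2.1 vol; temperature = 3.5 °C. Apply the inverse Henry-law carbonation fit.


psi = vols/(0.01821 + 0.09011·e^(−0.04·T)) − 14.695
psi = 2.1/(0.01821 + 0.09011·e^(−0.04·3.5)) − 14.695

7.0559 psi


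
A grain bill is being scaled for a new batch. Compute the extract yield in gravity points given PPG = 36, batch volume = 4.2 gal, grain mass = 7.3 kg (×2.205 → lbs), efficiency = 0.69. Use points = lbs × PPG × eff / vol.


lbs = 7.3 × 2.205 = 16.0965
points = 16.0965 × 36 × 0.69 / 4.2

95.1993 points


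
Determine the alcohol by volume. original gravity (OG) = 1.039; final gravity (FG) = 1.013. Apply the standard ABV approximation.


ABV = (OG − FG) · 131.25
ABV = (1.039 − 1.013) · 131.25

3.4125 % ABV


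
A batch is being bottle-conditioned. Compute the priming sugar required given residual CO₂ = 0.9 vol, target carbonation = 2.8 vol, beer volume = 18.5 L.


sugar = (target − residual)·4.0·V
sugar = (2.8 − 0.9)·4.0·18.5

140.6000 g


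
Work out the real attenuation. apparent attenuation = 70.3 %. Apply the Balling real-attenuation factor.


RA = AA · 0.8192
RA = 70.3 · 0.8192

57.5898 %


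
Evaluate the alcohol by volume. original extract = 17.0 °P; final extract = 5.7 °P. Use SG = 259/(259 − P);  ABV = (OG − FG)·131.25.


OG = 259/(259 − 17.0) = 1.0702
FG = 259/(259 − 5.7) = 1.0225
ABV = (1.0702 − 1.0225)·131.25

6.2665 % ABV


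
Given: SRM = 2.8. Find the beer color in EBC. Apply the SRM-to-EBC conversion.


EBC = SRM · 1.97
EBC = 2.8 · 1.97

5.5160 EBC


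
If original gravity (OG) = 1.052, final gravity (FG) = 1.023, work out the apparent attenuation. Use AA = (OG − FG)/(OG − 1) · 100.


AA = (1.052 − 1.023)/(1.052 − 1) · 100

55.7692 %


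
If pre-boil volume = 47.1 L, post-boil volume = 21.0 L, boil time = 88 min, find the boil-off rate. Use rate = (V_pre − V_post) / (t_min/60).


rate = (47.1 − 21.0) / (88/60)

17.7955 L/hr


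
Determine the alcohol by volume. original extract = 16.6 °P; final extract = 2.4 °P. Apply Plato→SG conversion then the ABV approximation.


SG = 259/(259 − P);  ABV = (OG − FG)·131.25
OG = 259/(259 − 16.6) = 1.0685
FG = 259/(259 − 2.4) = 1.0094
ABV = (1.0685 − 1.0094)·131.25

7.7607 % ABV


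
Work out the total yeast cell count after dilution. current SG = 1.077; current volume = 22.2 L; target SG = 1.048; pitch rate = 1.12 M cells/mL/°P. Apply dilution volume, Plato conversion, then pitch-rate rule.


V_w = V·((SG_c−1)/(SG_t−1)−1);  °P = 259 − 259/SG_t;  cells = rate·(V+V_w)·°P
V_w = 22.2·((1.077−1)/(1.048−1)−1) = 13.4125
V_final = 22.2 + 13.4125 = 35.6125
°P = 259 − 259/1.048 = 11.8626
cells = 1.12·35.6125·11.8626

473.1515 billion cells


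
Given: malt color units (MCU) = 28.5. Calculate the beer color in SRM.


SRM = 1.4922 · MCU^0.6859
SRM = 1.4922 · 28.5^0.6859

14.8493 SRM


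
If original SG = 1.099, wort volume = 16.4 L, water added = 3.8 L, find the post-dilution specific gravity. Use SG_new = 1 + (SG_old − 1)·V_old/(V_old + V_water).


pts = (1.099 − 1)·1000·16.4/(16.4 + 3.8) = 80.3762
SG_new = 1 + 80.3762/1000

1.0804


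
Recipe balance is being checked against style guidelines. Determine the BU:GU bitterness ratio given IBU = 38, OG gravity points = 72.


BU:GU = IBU / OG_points
BU:GU = 38 / 72

0.5278


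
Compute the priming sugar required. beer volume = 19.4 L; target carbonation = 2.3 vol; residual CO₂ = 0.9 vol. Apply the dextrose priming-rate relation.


sugar = (target − residual)·4.0·V
sugar = (2.3 − 0.9)·4.0·19.4

108.6400 g


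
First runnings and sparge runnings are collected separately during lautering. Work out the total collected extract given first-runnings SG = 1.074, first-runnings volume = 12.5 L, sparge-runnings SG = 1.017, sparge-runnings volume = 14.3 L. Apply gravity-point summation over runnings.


total = Σ (SG_i − 1)·1000·V_i
first = (1.074 − 1)·1000·12.5 = 925.0000
sparge = (1.017 − 1)·1000·14.3 = 243.1000
total = 925.0000 + 243.1000

1168.1000 gravity·L


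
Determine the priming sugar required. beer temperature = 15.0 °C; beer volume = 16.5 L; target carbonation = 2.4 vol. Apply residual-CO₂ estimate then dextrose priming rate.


residual = 14.695·(0.01821 + 0.09011·e^(−0.04·T));  sugar = (target − residual)·4.0·V
residual = 14.695·(0.01821 + 0.09011·e^(−0.04·15.0)) = 0.9943
sugar = (2.4 − 0.9943)·4.0·16.5

92.7753 g


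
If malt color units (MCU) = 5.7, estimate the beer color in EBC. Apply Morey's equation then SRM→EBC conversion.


SRM = 1.4922·MCU^0.6859;  EBC = SRM·1.97
SRM = 1.4922·5.7^0.6859 = 4.9236
EBC = 4.9236·1.97

9.6995 EBC


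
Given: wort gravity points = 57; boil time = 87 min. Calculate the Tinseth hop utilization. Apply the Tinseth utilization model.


U = 1.65·0.000125^(GP/1000) · (1 − e^(−0.04·t))/4.15
bigness = 1.65·0.000125^(57/1000) = 0.9886
boil_factor = (1 − e^(−0.04·87))/4.15 = 0.2335
U = 0.9886 · 0.2335

0.2309


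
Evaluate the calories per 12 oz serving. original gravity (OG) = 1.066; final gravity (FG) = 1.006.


ABW = (OG−FG)·131.25·0.79/FG;  °P = 259 − 259/SG (for OG→OE and FG→AE);  RE = 0.1808·OE + 0.8192·AE;  Cal = (6.9·ABW + 4·(RE−0.1))·FG·3.55
ABW = (1.066 − 1.006)·131.25·0.79/1.006 = 6.1841
OE = 259 − 259/1.066 = 16.0356 °P
AE = 259 − 259/1.006 = 1.5447 °P
RE = 0.1808·16.0356 + 0.8192·1.5447 = 4.1647 °P
Cal = (6.9·6.1841 + 4·(4.1647−0.1))·1.006·3.55

210.4544 kcal


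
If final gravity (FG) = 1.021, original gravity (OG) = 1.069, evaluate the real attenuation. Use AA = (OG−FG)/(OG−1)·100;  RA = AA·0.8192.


AA = (1.069 − 1.021)/(1.069 − 1)·100 = 69.5652
RA = 69.5652·0.8192

56.9878 %


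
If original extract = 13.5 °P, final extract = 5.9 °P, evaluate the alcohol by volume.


SG = 259/(259 − P);  ABV = (OG − FG)·131.25
OG = 259/(259 − 13.5) = 1.0550
FG = 259/(259 − 5.9) = 1.0233
ABV = (1.0550 − 1.0233)·131.25

4.1579 % ABV


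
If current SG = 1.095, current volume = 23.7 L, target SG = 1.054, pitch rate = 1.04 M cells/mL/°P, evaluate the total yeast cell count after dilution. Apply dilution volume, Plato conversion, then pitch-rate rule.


V_w = V·((SG_c−1)/(SG_t−1)−1);  °P = 259 − 259/SG_t;  cells = rate·(V+V_w)·°P
V_w = 23.7·((1.095−1)/(1.054−1)−1) = 17.9944
V_final = 23.7 + 17.9944 = 41.6944
°P = 259 − 259/1.054 = 13.2694
cells = 1.04·41.6944·13.2694

575.3928 billion cells


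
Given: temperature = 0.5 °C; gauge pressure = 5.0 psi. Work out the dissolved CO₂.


vols = (P + 14.695)·(0.01821 + 0.09011·e^(−0.04·T))
vols = (5.0 + 14.695)·(0.01821 + 0.09011·e^(−0.04·0.5))

2.0982 volumes


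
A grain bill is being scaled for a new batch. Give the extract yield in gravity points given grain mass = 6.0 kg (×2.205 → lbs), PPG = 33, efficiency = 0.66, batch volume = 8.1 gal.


points = lbs × PPG × eff / vol
lbs = 6.0 × 2.205 = 13.2300
points = 13.2300 × 33 × 0.66 / 8.1

35.5740 points


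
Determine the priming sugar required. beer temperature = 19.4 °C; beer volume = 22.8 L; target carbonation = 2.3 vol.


residual = 14.695·(0.01821 + 0.09011·e^(−0.04·T));  sugar = (target − residual)·4.0·V
residual = 14.695·(0.01821 + 0.09011·e^(−0.04·19.4)) = 0.8770
sugar = (2.3 − 0.8770)·4.0·22.8

129.7744 g


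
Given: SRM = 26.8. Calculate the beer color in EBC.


EBC = SRM · 1.97
EBC = 26.8 · 1.97

52.7960 EBC


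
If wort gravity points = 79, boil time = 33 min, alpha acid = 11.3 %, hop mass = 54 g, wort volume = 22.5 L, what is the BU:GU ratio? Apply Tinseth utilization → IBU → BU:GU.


U = 1.65·0.000125^(GP/1000)·(1−e^(−0.04t))/4.15;  IBU = (α/100)·m·U·1000/V;  BU:GU = IBU/GP
U = 1.65·0.000125^(79/1000)·(1−e^(−0.04·33))/4.15 = 0.1433
IBU = (11.3/100)·54·0.1433·1000/22.5 = 38.8513
BU:GU = 38.8513/79

0.4918


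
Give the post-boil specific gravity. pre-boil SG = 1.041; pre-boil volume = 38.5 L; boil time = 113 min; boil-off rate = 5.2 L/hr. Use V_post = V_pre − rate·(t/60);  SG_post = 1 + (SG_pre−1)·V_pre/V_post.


V_post = 38.5 − 5.2·(113/60) = 28.7067
SG_post = 1 + (1.041 − 1)·38.5/28.7067

1.0550


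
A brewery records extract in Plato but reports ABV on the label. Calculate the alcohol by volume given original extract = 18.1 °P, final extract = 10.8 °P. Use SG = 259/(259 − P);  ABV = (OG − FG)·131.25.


OG = 259/(259 − 18.1) = 1.0751
FG = 259/(259 − 10.8) = 1.0435
ABV = (1.0751 − 1.0435)·131.25

4.1503 % ABV


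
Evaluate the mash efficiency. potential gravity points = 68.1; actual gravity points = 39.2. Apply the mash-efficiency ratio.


efficiency = actual / potential × 100
efficiency = 39.2 / 68.1 × 100

57.5624 %


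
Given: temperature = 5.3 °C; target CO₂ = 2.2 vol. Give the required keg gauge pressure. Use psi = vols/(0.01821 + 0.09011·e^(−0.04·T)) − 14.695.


psi = 2.2/(0.01821 + 0.09011·e^(−0.04·5.3)) − 14.695

9.4527 psi


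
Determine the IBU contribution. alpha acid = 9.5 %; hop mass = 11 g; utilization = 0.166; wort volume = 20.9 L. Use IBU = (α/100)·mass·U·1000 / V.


IBU = (9.5/100)·11·0.166·1000 / 20.9

8.3000 IBU


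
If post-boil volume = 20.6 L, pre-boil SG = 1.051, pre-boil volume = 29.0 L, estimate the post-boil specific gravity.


SG_post = 1 + (SG_pre − 1)·V_pre/V_post
pts_pre = (1.051 − 1)·1000 = 51.0000
pts_post = 51.0000·29.0/20.6 = 71.7961
SG_post = 1 + 71.7961/1000

1.0718


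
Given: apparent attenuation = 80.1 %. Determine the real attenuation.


RA = AA · 0.8192
RA = 80.1 · 0.8192

65.6179 %


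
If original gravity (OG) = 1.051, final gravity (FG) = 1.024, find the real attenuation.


AA = (OG−FG)/(OG−1)·100;  RA = AA·0.8192
AA = (1.051 − 1.024)/(1.051 − 1)·100 = 52.9412
RA = 52.9412·0.8192

43.3694 %


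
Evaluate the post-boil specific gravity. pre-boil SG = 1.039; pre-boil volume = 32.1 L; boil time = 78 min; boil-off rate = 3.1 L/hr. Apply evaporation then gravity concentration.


V_post = V_pre − rate·(t/60);  SG_post = 1 + (SG_pre−1)·V_pre/V_post
V_post = 32.1 − 3.1·(78/60) = 28.0700
SG_post = 1 + (1.039 − 1)·32.1/28.0700

1.0446


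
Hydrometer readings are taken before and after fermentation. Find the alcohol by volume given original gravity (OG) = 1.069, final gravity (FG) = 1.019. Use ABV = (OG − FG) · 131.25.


ABV = (1.069 − 1.019) · 131.25

6.5625 % ABV


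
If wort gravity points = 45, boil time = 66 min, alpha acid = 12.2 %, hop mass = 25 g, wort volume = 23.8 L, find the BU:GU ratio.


U = 1.65·0.000125^(GP/1000)·(1−e^(−0.04t))/4.15;  IBU = (α/100)·m·U·1000/V;  BU:GU = IBU/GP
U = 1.65·0.000125^(45/1000)·(1−e^(−0.04·66))/4.15 = 0.2464
IBU = (12.2/100)·25·0.2464·1000/23.8 = 31.5767
BU:GU = 31.5767/45

0.7017


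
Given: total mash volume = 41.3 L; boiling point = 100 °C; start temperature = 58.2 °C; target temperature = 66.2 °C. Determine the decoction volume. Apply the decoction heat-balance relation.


V_dec = V_total·(T_target − T_start)/(T_boil − T_start)
V_dec = 41.3·(66.2 − 58.2)/(100 − 58.2)

7.9043 L


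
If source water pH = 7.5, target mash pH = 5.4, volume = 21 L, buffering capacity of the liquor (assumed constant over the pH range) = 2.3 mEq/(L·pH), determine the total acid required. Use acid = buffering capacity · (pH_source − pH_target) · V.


acid = 2.3 · (7.5 − 5.4) · 21

101.4300 mEq


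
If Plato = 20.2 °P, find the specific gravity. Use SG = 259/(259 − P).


SG = 259/(259 − 20.2)

1.0846


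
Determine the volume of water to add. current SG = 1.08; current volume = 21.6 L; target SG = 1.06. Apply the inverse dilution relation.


V_water = V·((SG_curr − 1)/(SG_target − 1) − 1)
V_water = 21.6·((1.08 − 1)/(1.06 − 1) − 1)

7.2000 L


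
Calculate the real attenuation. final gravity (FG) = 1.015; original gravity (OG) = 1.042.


AA = (OG−FG)/(OG−1)·100;  RA = AA·0.8192
AA = (1.042 − 1.015)/(1.042 − 1)·100 = 64.2857
RA = 64.2857·0.8192

52.6629 %
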